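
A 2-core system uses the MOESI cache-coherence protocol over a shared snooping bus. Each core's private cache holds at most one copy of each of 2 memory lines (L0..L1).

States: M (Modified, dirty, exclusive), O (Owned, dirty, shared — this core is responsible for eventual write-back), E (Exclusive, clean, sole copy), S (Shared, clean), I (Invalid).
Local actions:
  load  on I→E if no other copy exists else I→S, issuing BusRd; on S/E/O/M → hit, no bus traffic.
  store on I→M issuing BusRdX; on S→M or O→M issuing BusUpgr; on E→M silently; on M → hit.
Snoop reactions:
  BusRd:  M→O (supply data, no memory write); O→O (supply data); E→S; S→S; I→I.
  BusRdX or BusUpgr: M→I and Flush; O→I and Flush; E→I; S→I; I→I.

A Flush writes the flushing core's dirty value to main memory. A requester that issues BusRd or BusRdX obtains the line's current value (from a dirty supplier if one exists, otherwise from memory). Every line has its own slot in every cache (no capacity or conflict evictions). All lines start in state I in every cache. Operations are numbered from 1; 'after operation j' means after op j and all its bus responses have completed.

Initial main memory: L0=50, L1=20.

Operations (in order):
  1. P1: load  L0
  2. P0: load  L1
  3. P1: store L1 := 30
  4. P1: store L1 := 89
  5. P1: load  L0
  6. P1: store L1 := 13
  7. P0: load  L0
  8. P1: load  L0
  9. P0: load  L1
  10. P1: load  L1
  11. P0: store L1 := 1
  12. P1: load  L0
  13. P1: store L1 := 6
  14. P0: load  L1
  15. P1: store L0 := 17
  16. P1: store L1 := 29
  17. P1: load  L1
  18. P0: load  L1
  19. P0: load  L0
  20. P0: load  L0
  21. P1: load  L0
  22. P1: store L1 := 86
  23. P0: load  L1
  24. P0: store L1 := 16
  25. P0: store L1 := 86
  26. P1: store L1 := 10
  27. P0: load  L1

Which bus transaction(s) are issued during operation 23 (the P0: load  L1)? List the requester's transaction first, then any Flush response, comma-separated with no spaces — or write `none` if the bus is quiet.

bus = BusRd

1. P1: load  L0  bus=[BusRd]  L0: P0=I P1=E  mem[L0]=50
2. P0: load  L1  bus=[BusRd]  L1: P0=E P1=I  mem[L1]=20
3. P1: store L1 := 30  bus=[BusRdX]  L1: P0=I P1=M  mem[L1]=20
4. P1: store L1 := 89  bus=[-]  L1: P0=I P1=M  mem[L1]=20
5. P1: load  L0  bus=[-]  L0: P0=I P1=E  mem[L0]=50
6. P1: store L1 := 13  bus=[-]  L1: P0=I P1=M  mem[L1]=20
7. P0: load  L0  bus=[BusRd]  L0: P0=S P1=S  mem[L0]=50
8. P1: load  L0  bus=[-]  L0: P0=S P1=S  mem[L0]=50
9. P0: load  L1  bus=[BusRd]  L1: P0=S P1=O  mem[L1]=20
10. P1: load  L1  bus=[-]  L1: P0=S P1=O  mem[L1]=20
11. P0: store L1 := 1  bus=[BusUpgr,Flush]  L1: P0=M P1=I  mem[L1]=13
12. P1: load  L0  bus=[-]  L0: P0=S P1=S  mem[L0]=50
13. P1: store L1 := 6  bus=[BusRdX,Flush]  L1: P0=I P1=M  mem[L1]=1
14. P0: load  L1  bus=[BusRd]  L1: P0=S P1=O  mem[L1]=1
15. P1: store L0 := 17  bus=[BusUpgr]  L0: P0=I P1=M  mem[L0]=50
16. P1: store L1 := 29  bus=[BusUpgr]  L1: P0=I P1=M  mem[L1]=1
17. P1: load  L1  bus=[-]  L1: P0=I P1=M  mem[L1]=1
18. P0: load  L1  bus=[BusRd]  L1: P0=S P1=O  mem[L1]=1
19. P0: load  L0  bus=[BusRd]  L0: P0=S P1=O  mem[L0]=50
20. P0: load  L0  bus=[-]  L0: P0=S P1=O  mem[L0]=50
21. P1: load  L0  bus=[-]  L0: P0=S P1=O  mem[L0]=50
22. P1: store L1 := 86  bus=[BusUpgr]  L1: P0=I P1=M  mem[L1]=1
23. P0: load  L1  bus=[BusRd]  L1: P0=S P1=O  mem[L1]=1
24. P0: store L1 := 16  bus=[BusUpgr,Flush]  L1: P0=M P1=I  mem[L1]=86
25. P0: store L1 := 86  bus=[-]  L1: P0=M P1=I  mem[L1]=86
26. P1: store L1 := 10  bus=[BusRdX,Flush]  L1: P0=I P1=M  mem[L1]=86
27. P0: load  L1  bus=[BusRd]  L1: P0=S P1=O  mem[L1]=86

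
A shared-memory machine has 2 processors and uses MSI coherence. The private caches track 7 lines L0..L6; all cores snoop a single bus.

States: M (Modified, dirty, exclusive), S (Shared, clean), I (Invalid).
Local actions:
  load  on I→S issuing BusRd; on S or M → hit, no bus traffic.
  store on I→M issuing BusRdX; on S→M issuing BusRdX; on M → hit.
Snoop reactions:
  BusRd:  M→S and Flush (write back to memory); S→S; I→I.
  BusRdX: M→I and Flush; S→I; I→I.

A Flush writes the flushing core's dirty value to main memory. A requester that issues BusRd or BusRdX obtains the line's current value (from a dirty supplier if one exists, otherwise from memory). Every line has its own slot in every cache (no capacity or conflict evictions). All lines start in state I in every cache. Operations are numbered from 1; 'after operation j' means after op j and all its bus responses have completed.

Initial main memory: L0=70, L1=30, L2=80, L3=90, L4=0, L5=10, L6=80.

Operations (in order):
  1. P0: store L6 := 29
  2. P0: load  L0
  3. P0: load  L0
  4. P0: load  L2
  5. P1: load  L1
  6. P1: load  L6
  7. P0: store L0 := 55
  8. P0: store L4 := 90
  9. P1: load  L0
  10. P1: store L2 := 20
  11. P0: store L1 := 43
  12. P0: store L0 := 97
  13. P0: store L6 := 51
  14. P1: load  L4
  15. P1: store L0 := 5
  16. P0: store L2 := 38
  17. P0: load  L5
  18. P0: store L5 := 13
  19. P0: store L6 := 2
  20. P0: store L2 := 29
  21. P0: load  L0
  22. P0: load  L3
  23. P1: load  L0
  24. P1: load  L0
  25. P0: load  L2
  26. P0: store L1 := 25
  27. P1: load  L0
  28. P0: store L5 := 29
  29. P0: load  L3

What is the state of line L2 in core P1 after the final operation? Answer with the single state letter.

[1] P0: store L6 := 29 | P0:M(29), P1:I | bus: BusRdX
[2] P0: load  L0 | P0:S(70), P1:I | bus: BusRd
[3] P0: load  L0 | P0:S(70), P1:I | bus: none
[4] P0: load  L2 | P0:S(80), P1:I | bus: BusRd
[5] P1: load  L1 | P0:I, P1:S(30) | bus: BusRd
[6] P1: load  L6 | P0:S(29), P1:S(29) | bus: BusRd,Flush
[7] P0: store L0 := 55 | P0:M(55), P1:I | bus: BusRdX
[8] P0: store L4 := 90 | P0:M(90), P1:I | bus: BusRdX
[9] P1: load  L0 | P0:S(55), P1:S(55) | bus: BusRd,Flush
[10] P1: store L2 := 20 | P0:I, P1:M(20) | bus: BusRdX
[11] P0: store L1 := 43 | P0:M(43), P1:I | bus: BusRdX
[12] P0: store L0 := 97 | P0:M(97), P1:I | bus: BusRdX
[13] P0: store L6 := 51 | P0:M(51), P1:I | bus: BusRdX
[14] P1: load  L4 | P0:S(90), P1:S(90) | bus: BusRd,Flush
[15] P1: store L0 := 5 | P0:I, P1:M(5) | bus: BusRdX,Flush
[16] P0: store L2 := 38 | P0:M(38), P1:I | bus: BusRdX,Flush
[17] P0: load  L5 | P0:S(10), P1:I | bus: BusRd
[18] P0: store L5 := 13 | P0:M(13), P1:I | bus: BusRdX
[19] P0: store L6 := 2 | P0:M(2), P1:I | bus: none
[20] P0: store L2 := 29 | P0:M(29), P1:I | bus: none
[21] P0: load  L0 | P0:S(5), P1:S(5) | bus: BusRd,Flush
[22] P0: load  L3 | P0:S(90), P1:I | bus: BusRd
[23] P1: load  L0 | P0:S(5), P1:S(5) | bus: none
[24] P1: load  L0 | P0:S(5), P1:S(5) | bus: none
[25] P0: load  L2 | P0:M(29), P1:I | bus: none
[26] P0: store L1 := 25 | P0:M(25), P1:I | bus: none
[27] P1: load  L0 | P0:S(5), P1:S(5) | bus: none
[28] P0: store L5 := 29 | P0:M(29), P1:I | bus: none
[29] P0: load  L3 | P0:S(90), P1:I | bus: none

state = I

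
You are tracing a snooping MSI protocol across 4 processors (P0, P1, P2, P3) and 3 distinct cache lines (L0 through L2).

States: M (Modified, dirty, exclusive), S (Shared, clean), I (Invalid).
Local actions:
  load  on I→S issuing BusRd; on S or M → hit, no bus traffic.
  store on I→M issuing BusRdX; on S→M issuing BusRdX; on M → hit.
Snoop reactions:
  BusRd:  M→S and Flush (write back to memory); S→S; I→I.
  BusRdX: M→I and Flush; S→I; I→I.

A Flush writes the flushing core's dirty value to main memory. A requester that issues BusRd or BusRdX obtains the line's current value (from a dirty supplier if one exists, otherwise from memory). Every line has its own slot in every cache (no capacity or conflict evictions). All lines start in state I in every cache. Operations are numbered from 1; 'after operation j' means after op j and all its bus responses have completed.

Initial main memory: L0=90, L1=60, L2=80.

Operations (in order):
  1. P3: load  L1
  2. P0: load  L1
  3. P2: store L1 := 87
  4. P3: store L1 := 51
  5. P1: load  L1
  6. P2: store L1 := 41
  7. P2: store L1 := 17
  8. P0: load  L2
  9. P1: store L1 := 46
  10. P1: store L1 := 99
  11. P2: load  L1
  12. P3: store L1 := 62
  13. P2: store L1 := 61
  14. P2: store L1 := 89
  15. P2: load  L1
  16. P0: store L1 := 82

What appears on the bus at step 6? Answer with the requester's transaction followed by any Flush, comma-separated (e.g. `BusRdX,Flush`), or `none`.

  op1 P3: load  L1 → I/I/I/S on L1; bus BusRd; mem=60
  op2 P0: load  L1 → S/I/I/S on L1; bus BusRd; mem=60
  op3 P2: store L1 := 87 → I/I/M/I on L1; bus BusRdX; mem=60
  op4 P3: store L1 := 51 → I/I/I/M on L1; bus BusRdX Flush; mem=87
  op5 P1: load  L1 → I/S/I/S on L1; bus BusRd Flush; mem=51
  op6 P2: store L1 := 41 → I/I/M/I on L1; bus BusRdX; mem=51
  op7 P2: store L1 := 17 → I/I/M/I on L1; bus (none); mem=51
  op8 P0: load  L2 → S/I/I/I on L2; bus BusRd; mem=80
  op9 P1: store L1 := 46 → I/M/I/I on L1; bus BusRdX Flush; mem=17
  op10 P1: store L1 := 99 → I/M/I/I on L1; bus (none); mem=17
  op11 P2: load  L1 → I/S/S/I on L1; bus BusRd Flush; mem=99
  op12 P3: store L1 := 62 → I/I/I/M on L1; bus BusRdX; mem=99
  op13 P2: store L1 := 61 → I/I/M/I on L1; bus BusRdX Flush; mem=62
  op14 P2: store L1 := 89 → I/I/M/I on L1; bus (none); mem=62
  op15 P2: load  L1 → I/I/M/I on L1; bus (none); mem=62
  op16 P0: store L1 := 82 → M/I/I/I on L1; bus BusRdX Flush; mem=89

bus = BusRdX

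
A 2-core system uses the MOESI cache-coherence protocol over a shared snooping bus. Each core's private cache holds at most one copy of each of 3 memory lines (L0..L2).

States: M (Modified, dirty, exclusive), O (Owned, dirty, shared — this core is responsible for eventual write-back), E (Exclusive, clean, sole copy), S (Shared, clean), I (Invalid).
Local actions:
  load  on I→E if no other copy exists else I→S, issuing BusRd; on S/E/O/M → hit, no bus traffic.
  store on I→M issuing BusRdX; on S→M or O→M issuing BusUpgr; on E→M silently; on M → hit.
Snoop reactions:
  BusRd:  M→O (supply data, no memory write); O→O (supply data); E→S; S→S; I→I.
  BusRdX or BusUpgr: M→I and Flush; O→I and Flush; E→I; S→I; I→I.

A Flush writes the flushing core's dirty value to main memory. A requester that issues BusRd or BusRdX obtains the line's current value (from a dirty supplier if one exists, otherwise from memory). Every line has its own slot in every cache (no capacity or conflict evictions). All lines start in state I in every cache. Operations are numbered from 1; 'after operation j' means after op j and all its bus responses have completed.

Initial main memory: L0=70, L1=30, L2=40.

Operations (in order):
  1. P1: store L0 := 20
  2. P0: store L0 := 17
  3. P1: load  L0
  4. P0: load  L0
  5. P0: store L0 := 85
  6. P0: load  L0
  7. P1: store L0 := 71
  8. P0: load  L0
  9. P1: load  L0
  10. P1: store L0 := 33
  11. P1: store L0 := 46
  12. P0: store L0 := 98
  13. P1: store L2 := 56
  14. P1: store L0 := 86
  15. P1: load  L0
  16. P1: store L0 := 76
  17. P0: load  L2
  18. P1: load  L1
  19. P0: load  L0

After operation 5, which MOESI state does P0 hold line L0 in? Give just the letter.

state = M

  op1 P1: store L0 := 20 → I/M on L0; bus BusRdX; mem=70
  op2 P0: store L0 := 17 → M/I on L0; bus BusRdX Flush; mem=20
  op3 P1: load  L0 → O/S on L0; bus BusRd; mem=20
  op4 P0: load  L0 → O/S on L0; bus (none); mem=20
  op5 P0: store L0 := 85 → M/I on L0; bus BusUpgr; mem=20
  op6 P0: load  L0 → M/I on L0; bus (none); mem=20
  op7 P1: store L0 := 71 → I/M on L0; bus BusRdX Flush; mem=85
  op8 P0: load  L0 → S/O on L0; bus BusRd; mem=85
  op9 P1: load  L0 → S/O on L0; bus (none); mem=85
  op10 P1: store L0 := 33 → I/M on L0; bus BusUpgr; mem=85
  op11 P1: store L0 := 46 → I/M on L0; bus (none); mem=85
  op12 P0: store L0 := 98 → M/I on L0; bus BusRdX Flush; mem=46
  op13 P1: store L2 := 56 → I/M on L2; bus BusRdX; mem=40
  op14 P1: store L0 := 86 → I/M on L0; bus BusRdX Flush; mem=98
  op15 P1: load  L0 → I/M on L0; bus (none); mem=98
  op16 P1: store L0 := 76 → I/M on L0; bus (none); mem=98
  op17 P0: load  L2 → S/O on L2; bus BusRd; mem=40
  op18 P1: load  L1 → I/E on L1; bus BusRd; mem=30
  op19 P0: load  L0 → S/O on L0; bus BusRd; mem=98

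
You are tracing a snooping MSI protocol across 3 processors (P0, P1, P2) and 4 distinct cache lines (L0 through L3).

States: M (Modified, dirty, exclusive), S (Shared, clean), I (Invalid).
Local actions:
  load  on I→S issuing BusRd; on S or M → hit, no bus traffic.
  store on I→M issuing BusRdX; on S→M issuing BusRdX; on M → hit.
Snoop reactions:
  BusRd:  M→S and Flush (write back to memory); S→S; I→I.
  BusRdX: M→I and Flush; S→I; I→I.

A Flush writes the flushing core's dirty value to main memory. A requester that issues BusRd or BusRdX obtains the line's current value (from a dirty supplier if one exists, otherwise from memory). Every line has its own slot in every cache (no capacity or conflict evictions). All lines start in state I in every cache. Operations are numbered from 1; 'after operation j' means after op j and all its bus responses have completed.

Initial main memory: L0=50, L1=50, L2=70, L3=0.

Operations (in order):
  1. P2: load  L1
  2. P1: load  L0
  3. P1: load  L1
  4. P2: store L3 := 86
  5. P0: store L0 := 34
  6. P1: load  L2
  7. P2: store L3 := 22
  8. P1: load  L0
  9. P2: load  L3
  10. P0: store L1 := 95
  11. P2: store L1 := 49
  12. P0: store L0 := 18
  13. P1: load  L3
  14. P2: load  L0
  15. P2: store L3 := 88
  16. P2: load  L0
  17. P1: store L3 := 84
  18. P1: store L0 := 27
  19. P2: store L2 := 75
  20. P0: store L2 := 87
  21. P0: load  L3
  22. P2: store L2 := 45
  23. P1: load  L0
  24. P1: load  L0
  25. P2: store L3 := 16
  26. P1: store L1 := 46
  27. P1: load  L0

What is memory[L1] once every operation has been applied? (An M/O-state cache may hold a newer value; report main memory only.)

1. P2: load  L1  bus=[BusRd]  L1: P0=I P1=I P2=S  mem[L1]=50
2. P1: load  L0  bus=[BusRd]  L0: P0=I P1=S P2=I  mem[L0]=50
3. P1: load  L1  bus=[BusRd]  L1: P0=I P1=S P2=S  mem[L1]=50
4. P2: store L3 := 86  bus=[BusRdX]  L3: P0=I P1=I P2=M  mem[L3]=0
5. P0: store L0 := 34  bus=[BusRdX]  L0: P0=M P1=I P2=I  mem[L0]=50
6. P1: load  L2  bus=[BusRd]  L2: P0=I P1=S P2=I  mem[L2]=70
7. P2: store L3 := 22  bus=[-]  L3: P0=I P1=I P2=M  mem[L3]=0
8. P1: load  L0  bus=[BusRd,Flush]  L0: P0=S P1=S P2=I  mem[L0]=34
9. P2: load  L3  bus=[-]  L3: P0=I P1=I P2=M  mem[L3]=0
10. P0: store L1 := 95  bus=[BusRdX]  L1: P0=M P1=I P2=I  mem[L1]=50
11. P2: store L1 := 49  bus=[BusRdX,Flush]  L1: P0=I P1=I P2=M  mem[L1]=95
12. P0: store L0 := 18  bus=[BusRdX]  L0: P0=M P1=I P2=I  mem[L0]=34
13. P1: load  L3  bus=[BusRd,Flush]  L3: P0=I P1=S P2=S  mem[L3]=22
14. P2: load  L0  bus=[BusRd,Flush]  L0: P0=S P1=I P2=S  mem[L0]=18
15. P2: store L3 := 88  bus=[BusRdX]  L3: P0=I P1=I P2=M  mem[L3]=22
16. P2: load  L0  bus=[-]  L0: P0=S P1=I P2=S  mem[L0]=18
17. P1: store L3 := 84  bus=[BusRdX,Flush]  L3: P0=I P1=M P2=I  mem[L3]=88
18. P1: store L0 := 27  bus=[BusRdX]  L0: P0=I P1=M P2=I  mem[L0]=18
19. P2: store L2 := 75  bus=[BusRdX]  L2: P0=I P1=I P2=M  mem[L2]=70
20. P0: store L2 := 87  bus=[BusRdX,Flush]  L2: P0=M P1=I P2=I  mem[L2]=75
21. P0: load  L3  bus=[BusRd,Flush]  L3: P0=S P1=S P2=I  mem[L3]=84
22. P2: store L2 := 45  bus=[BusRdX,Flush]  L2: P0=I P1=I P2=M  mem[L2]=87
23. P1: load  L0  bus=[-]  L0: P0=I P1=M P2=I  mem[L0]=18
24. P1: load  L0  bus=[-]  L0: P0=I P1=M P2=I  mem[L0]=18
25. P2: store L3 := 16  bus=[BusRdX]  L3: P0=I P1=I P2=M  mem[L3]=84
26. P1: store L1 := 46  bus=[BusRdX,Flush]  L1: P0=I P1=M P2=I  mem[L1]=49
27. P1: load  L0  bus=[-]  L0: P0=I P1=M P2=I  mem[L0]=18

memory[L1] = 49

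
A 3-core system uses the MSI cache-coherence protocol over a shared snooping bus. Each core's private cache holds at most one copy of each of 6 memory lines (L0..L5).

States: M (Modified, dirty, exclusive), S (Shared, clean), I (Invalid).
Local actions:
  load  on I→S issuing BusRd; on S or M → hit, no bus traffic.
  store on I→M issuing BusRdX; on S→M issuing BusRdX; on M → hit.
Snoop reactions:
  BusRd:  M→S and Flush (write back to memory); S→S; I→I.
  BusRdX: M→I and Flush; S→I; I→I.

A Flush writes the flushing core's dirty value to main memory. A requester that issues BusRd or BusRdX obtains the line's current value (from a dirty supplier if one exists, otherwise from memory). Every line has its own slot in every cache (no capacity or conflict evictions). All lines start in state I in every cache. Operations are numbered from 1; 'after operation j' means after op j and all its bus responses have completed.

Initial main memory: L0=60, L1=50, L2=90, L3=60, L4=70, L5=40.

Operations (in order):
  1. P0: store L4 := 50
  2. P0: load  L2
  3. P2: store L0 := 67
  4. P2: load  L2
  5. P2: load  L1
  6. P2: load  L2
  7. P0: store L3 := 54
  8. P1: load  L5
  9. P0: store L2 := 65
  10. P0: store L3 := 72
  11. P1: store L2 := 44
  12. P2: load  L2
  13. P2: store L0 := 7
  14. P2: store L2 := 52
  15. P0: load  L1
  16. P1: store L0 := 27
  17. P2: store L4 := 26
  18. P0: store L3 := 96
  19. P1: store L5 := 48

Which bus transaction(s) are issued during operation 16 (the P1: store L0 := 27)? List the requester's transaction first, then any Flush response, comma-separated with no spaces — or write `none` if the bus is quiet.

bus = BusRdX,Flush

1. P0: store L4 := 50  bus=[BusRdX]  L4: P0=M P1=I P2=I  mem[L4]=70
2. P0: load  L2  bus=[BusRd]  L2: P0=S P1=I P2=I  mem[L2]=90
3. P2: store L0 := 67  bus=[BusRdX]  L0: P0=I P1=I P2=M  mem[L0]=60
4. P2: load  L2  bus=[BusRd]  L2: P0=S P1=I P2=S  mem[L2]=90
5. P2: load  L1  bus=[BusRd]  L1: P0=I P1=I P2=S  mem[L1]=50
6. P2: load  L2  bus=[-]  L2: P0=S P1=I P2=S  mem[L2]=90
7. P0: store L3 := 54  bus=[BusRdX]  L3: P0=M P1=I P2=I  mem[L3]=60
8. P1: load  L5  bus=[BusRd]  L5: P0=I P1=S P2=I  mem[L5]=40
9. P0: store L2 := 65  bus=[BusRdX]  L2: P0=M P1=I P2=I  mem[L2]=90
10. P0: store L3 := 72  bus=[-]  L3: P0=M P1=I P2=I  mem[L3]=60
11. P1: store L2 := 44  bus=[BusRdX,Flush]  L2: P0=I P1=M P2=I  mem[L2]=65
12. P2: load  L2  bus=[BusRd,Flush]  L2: P0=I P1=S P2=S  mem[L2]=44
13. P2: store L0 := 7  bus=[-]  L0: P0=I P1=I P2=M  mem[L0]=60
14. P2: store L2 := 52  bus=[BusRdX]  L2: P0=I P1=I P2=M  mem[L2]=44
15. P0: load  L1  bus=[BusRd]  L1: P0=S P1=I P2=S  mem[L1]=50
16. P1: store L0 := 27  bus=[BusRdX,Flush]  L0: P0=I P1=M P2=I  mem[L0]=7
17. P2: store L4 := 26  bus=[BusRdX,Flush]  L4: P0=I P1=I P2=M  mem[L4]=50
18. P0: store L3 := 96  bus=[-]  L3: P0=M P1=I P2=I  mem[L3]=60
19. P1: store L5 := 48  bus=[BusRdX]  L5: P0=I P1=M P2=I  mem[L5]=40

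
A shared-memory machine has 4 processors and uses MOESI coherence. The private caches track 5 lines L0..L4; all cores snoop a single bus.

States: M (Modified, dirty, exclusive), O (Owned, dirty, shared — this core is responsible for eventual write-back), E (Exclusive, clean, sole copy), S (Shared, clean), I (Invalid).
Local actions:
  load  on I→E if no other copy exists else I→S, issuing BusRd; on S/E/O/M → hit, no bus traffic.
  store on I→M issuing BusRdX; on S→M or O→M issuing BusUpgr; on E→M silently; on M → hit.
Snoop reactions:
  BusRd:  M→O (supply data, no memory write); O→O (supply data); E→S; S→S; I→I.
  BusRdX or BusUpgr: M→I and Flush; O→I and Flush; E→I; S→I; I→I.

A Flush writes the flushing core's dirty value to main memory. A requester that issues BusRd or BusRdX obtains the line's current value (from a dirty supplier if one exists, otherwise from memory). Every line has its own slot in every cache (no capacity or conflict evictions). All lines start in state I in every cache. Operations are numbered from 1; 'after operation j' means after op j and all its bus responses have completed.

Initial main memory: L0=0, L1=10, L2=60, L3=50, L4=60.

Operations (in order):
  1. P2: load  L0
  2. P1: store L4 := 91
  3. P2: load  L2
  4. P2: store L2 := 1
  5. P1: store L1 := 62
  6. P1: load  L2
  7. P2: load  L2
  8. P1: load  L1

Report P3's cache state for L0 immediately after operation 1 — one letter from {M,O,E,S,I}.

  op1 P2: load  L0 → I/I/E/I on L0; bus BusRd; mem=0
  op2 P1: store L4 := 91 → I/M/I/I on L4; bus BusRdX; mem=60
  op3 P2: load  L2 → I/I/E/I on L2; bus BusRd; mem=60
  op4 P2: store L2 := 1 → I/I/M/I on L2; bus (none); mem=60
  op5 P1: store L1 := 62 → I/M/I/I on L1; bus BusRdX; mem=10
  op6 P1: load  L2 → I/S/O/I on L2; bus BusRd; mem=60
  op7 P2: load  L2 → I/S/O/I on L2; bus (none); mem=60
  op8 P1: load  L1 → I/M/I/I on L1; bus (none); mem=10

state = I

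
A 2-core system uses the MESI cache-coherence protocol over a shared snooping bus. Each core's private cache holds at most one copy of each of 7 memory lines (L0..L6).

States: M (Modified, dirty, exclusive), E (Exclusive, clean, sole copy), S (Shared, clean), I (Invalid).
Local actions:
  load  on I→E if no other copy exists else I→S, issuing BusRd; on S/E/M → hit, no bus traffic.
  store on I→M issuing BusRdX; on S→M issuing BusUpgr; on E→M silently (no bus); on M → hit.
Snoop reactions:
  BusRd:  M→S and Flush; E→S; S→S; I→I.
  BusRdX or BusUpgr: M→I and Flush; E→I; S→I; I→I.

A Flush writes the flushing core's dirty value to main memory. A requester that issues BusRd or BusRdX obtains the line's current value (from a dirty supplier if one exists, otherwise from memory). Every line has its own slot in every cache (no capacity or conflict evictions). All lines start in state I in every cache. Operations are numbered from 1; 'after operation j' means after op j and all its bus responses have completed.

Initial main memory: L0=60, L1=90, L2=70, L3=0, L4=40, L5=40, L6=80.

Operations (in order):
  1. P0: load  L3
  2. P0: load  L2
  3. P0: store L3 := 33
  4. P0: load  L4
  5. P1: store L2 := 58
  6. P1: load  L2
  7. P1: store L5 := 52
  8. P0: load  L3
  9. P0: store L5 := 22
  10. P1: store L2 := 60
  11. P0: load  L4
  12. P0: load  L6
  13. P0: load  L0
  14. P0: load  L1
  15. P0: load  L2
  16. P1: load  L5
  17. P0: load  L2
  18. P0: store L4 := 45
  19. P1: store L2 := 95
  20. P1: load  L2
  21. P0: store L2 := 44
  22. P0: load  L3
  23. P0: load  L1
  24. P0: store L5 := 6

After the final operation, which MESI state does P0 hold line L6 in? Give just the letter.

state = E

1. P0: load  L3  bus=[BusRd]  L3: P0=E P1=I  mem[L3]=0
2. P0: load  L2  bus=[BusRd]  L2: P0=E P1=I  mem[L2]=70
3. P0: store L3 := 33  bus=[-]  L3: P0=M P1=I  mem[L3]=0
4. P0: load  L4  bus=[BusRd]  L4: P0=E P1=I  mem[L4]=40
5. P1: store L2 := 58  bus=[BusRdX]  L2: P0=I P1=M  mem[L2]=70
6. P1: load  L2  bus=[-]  L2: P0=I P1=M  mem[L2]=70
7. P1: store L5 := 52  bus=[BusRdX]  L5: P0=I P1=M  mem[L5]=40
8. P0: load  L3  bus=[-]  L3: P0=M P1=I  mem[L3]=0
9. P0: store L5 := 22  bus=[BusRdX,Flush]  L5: P0=M P1=I  mem[L5]=52
10. P1: store L2 := 60  bus=[-]  L2: P0=I P1=M  mem[L2]=70
11. P0: load  L4  bus=[-]  L4: P0=E P1=I  mem[L4]=40
12. P0: load  L6  bus=[BusRd]  L6: P0=E P1=I  mem[L6]=80
13. P0: load  L0  bus=[BusRd]  L0: P0=E P1=I  mem[L0]=60
14. P0: load  L1  bus=[BusRd]  L1: P0=E P1=I  mem[L1]=90
15. P0: load  L2  bus=[BusRd,Flush]  L2: P0=S P1=S  mem[L2]=60
16. P1: load  L5  bus=[BusRd,Flush]  L5: P0=S P1=S  mem[L5]=22
17. P0: load  L2  bus=[-]  L2: P0=S P1=S  mem[L2]=60
18. P0: store L4 := 45  bus=[-]  L4: P0=M P1=I  mem[L4]=40
19. P1: store L2 := 95  bus=[BusUpgr]  L2: P0=I P1=M  mem[L2]=60
20. P1: load  L2  bus=[-]  L2: P0=I P1=M  mem[L2]=60
21. P0: store L2 := 44  bus=[BusRdX,Flush]  L2: P0=M P1=I  mem[L2]=95
22. P0: load  L3  bus=[-]  L3: P0=M P1=I  mem[L3]=0
23. P0: load  L1  bus=[-]  L1: P0=E P1=I  mem[L1]=90
24. P0: store L5 := 6  bus=[BusUpgr]  L5: P0=M P1=I  mem[L5]=22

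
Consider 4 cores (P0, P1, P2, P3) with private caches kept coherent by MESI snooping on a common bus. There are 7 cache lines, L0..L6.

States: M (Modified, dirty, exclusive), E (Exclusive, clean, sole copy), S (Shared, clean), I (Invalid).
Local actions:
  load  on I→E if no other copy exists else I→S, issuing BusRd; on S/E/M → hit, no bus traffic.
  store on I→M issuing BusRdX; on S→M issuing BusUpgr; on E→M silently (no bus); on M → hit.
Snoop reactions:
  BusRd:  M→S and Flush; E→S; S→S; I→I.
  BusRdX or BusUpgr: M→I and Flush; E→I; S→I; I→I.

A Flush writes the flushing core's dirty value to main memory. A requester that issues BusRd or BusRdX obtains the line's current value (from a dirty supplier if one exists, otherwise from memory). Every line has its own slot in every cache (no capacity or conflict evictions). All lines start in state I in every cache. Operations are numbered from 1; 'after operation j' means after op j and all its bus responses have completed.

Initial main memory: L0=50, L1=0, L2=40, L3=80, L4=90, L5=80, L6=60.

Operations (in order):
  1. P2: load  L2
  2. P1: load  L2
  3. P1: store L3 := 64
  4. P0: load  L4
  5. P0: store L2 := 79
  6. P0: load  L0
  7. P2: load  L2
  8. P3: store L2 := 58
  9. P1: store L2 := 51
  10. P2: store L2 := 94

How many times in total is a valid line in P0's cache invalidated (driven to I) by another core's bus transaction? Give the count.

[1] P2: load  L2 | P0:I, P1:I, P2:E(40), P3:I | bus: BusRd
[2] P1: load  L2 | P0:I, P1:S(40), P2:S(40), P3:I | bus: BusRd
[3] P1: store L3 := 64 | P0:I, P1:M(64), P2:I, P3:I | bus: BusRdX
[4] P0: load  L4 | P0:E(90), P1:I, P2:I, P3:I | bus: BusRd
[5] P0: store L2 := 79 | P0:M(79), P1:I, P2:I, P3:I | bus: BusRdX
[6] P0: load  L0 | P0:E(50), P1:I, P2:I, P3:I | bus: BusRd
[7] P2: load  L2 | P0:S(79), P1:I, P2:S(79), P3:I | bus: BusRd,Flush
[8] P3: store L2 := 58 | P0:I, P1:I, P2:I, P3:M(58) | bus: BusRdX
[9] P1: store L2 := 51 | P0:I, P1:M(51), P2:I, P3:I | bus: BusRdX,Flush
[10] P2: store L2 := 94 | P0:I, P1:I, P2:M(94), P3:I | bus: BusRdX,Flush

invalidations = 1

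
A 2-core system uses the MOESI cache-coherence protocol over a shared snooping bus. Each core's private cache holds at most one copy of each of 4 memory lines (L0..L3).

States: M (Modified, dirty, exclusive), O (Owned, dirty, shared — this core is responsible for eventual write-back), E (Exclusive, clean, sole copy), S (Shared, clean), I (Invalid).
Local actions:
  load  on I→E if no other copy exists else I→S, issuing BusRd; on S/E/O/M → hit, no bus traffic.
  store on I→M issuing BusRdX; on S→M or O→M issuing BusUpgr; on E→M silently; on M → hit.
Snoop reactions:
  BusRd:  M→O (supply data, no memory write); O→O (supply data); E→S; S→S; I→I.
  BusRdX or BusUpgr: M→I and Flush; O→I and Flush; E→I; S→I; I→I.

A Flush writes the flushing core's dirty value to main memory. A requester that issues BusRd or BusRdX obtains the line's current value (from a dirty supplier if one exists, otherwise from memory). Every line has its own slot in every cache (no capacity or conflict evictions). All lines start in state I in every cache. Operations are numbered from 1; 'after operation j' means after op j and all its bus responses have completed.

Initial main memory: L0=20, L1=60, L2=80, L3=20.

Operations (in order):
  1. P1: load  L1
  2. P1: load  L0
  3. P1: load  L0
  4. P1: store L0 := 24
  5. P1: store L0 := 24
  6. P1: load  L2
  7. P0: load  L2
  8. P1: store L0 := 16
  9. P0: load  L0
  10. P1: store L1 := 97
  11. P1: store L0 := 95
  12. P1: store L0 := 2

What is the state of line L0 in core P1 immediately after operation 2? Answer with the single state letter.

state = E

1. P1: load  L1  bus=[BusRd]  L1: P0=I P1=E  mem[L1]=60
2. P1: load  L0  bus=[BusRd]  L0: P0=I P1=E  mem[L0]=20
3. P1: load  L0  bus=[-]  L0: P0=I P1=E  mem[L0]=20
4. P1: store L0 := 24  bus=[-]  L0: P0=I P1=M  mem[L0]=20
5. P1: store L0 := 24  bus=[-]  L0: P0=I P1=M  mem[L0]=20
6. P1: load  L2  bus=[BusRd]  L2: P0=I P1=E  mem[L2]=80
7. P0: load  L2  bus=[BusRd]  L2: P0=S P1=S  mem[L2]=80
8. P1: store L0 := 16  bus=[-]  L0: P0=I P1=M  mem[L0]=20
9. P0: load  L0  bus=[BusRd]  L0: P0=S P1=O  mem[L0]=20
10. P1: store L1 := 97  bus=[-]  L1: P0=I P1=M  mem[L1]=60
11. P1: store L0 := 95  bus=[BusUpgr]  L0: P0=I P1=M  mem[L0]=20
12. P1: store L0 := 2  bus=[-]  L0: P0=I P1=M  mem[L0]=20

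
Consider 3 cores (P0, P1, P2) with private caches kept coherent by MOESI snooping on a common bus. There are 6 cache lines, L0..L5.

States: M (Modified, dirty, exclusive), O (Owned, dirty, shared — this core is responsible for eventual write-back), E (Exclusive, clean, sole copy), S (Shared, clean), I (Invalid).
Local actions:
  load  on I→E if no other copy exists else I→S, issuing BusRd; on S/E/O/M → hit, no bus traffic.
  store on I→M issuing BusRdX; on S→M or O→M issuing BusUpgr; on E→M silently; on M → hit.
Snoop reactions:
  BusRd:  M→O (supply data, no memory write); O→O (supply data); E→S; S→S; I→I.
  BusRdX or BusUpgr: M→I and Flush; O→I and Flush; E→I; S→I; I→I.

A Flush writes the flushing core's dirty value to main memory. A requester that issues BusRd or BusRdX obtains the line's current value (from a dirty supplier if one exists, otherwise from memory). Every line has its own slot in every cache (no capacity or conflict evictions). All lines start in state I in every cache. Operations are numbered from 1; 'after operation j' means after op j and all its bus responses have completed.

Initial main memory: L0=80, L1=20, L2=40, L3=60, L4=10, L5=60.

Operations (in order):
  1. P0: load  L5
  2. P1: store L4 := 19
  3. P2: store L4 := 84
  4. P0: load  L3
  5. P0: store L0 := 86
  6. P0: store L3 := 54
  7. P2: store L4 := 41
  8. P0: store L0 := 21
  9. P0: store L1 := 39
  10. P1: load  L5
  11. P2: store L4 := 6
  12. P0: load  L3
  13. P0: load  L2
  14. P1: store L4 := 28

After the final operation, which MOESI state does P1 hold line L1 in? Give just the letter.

state = I

step 1: P0: load  L5  ⟶  EII  (L5)  txn=BusRd  M[L5]=60
step 2: P1: store L4 := 19  ⟶  IMI  (L4)  txn=BusRdX  M[L4]=10
step 3: P2: store L4 := 84  ⟶  IIM  (L4)  txn=BusRdX+Flush  M[L4]=19
step 4: P0: load  L3  ⟶  EII  (L3)  txn=BusRd  M[L3]=60
step 5: P0: store L0 := 86  ⟶  MII  (L0)  txn=BusRdX  M[L0]=80
step 6: P0: store L3 := 54  ⟶  MII  (L3)  txn=∅  M[L3]=60
step 7: P2: store L4 := 41  ⟶  IIM  (L4)  txn=∅  M[L4]=19
step 8: P0: store L0 := 21  ⟶  MII  (L0)  txn=∅  M[L0]=80
step 9: P0: store L1 := 39  ⟶  MII  (L1)  txn=BusRdX  M[L1]=20
step 10: P1: load  L5  ⟶  SSI  (L5)  txn=BusRd  M[L5]=60
step 11: P2: store L4 := 6  ⟶  IIM  (L4)  txn=∅  M[L4]=19
step 12: P0: load  L3  ⟶  MII  (L3)  txn=∅  M[L3]=60
step 13: P0: load  L2  ⟶  EII  (L2)  txn=BusRd  M[L2]=40
step 14: P1: store L4 := 28  ⟶  IMI  (L4)  txn=BusRdX+Flush  M[L4]=6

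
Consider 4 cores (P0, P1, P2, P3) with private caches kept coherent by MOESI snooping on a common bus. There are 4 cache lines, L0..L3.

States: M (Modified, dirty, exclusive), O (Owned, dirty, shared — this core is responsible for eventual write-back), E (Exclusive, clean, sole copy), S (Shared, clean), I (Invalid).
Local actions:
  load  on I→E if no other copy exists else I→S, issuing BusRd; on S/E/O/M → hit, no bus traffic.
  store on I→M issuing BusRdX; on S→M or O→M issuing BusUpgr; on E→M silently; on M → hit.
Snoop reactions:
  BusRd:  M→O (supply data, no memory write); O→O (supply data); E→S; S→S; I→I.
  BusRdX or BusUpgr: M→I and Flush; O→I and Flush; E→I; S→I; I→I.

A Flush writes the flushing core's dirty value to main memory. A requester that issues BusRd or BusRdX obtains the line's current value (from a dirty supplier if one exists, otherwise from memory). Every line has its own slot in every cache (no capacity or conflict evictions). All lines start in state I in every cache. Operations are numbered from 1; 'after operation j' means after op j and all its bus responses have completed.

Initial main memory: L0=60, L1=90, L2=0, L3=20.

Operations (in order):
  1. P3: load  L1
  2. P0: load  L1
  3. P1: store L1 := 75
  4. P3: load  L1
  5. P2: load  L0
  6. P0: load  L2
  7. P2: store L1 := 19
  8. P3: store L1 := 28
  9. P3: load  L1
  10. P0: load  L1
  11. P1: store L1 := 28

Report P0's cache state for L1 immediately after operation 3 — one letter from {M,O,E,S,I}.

[1] P3: load  L1 | P0:I, P1:I, P2:I, P3:E(90) | bus: BusRd
[2] P0: load  L1 | P0:S(90), P1:I, P2:I, P3:S(90) | bus: BusRd
[3] P1: store L1 := 75 | P0:I, P1:M(75), P2:I, P3:I | bus: BusRdX
[4] P3: load  L1 | P0:I, P1:O(75), P2:I, P3:S(75) | bus: BusRd
[5] P2: load  L0 | P0:I, P1:I, P2:E(60), P3:I | bus: BusRd
[6] P0: load  L2 | P0:E(0), P1:I, P2:I, P3:I | bus: BusRd
[7] P2: store L1 := 19 | P0:I, P1:I, P2:M(19), P3:I | bus: BusRdX,Flush
[8] P3: store L1 := 28 | P0:I, P1:I, P2:I, P3:M(28) | bus: BusRdX,Flush
[9] P3: load  L1 | P0:I, P1:I, P2:I, P3:M(28) | bus: none
[10] P0: load  L1 | P0:S(28), P1:I, P2:I, P3:O(28) | bus: BusRd
[11] P1: store L1 := 28 | P0:I, P1:M(28), P2:I, P3:I | bus: BusRdX,Flush

state = I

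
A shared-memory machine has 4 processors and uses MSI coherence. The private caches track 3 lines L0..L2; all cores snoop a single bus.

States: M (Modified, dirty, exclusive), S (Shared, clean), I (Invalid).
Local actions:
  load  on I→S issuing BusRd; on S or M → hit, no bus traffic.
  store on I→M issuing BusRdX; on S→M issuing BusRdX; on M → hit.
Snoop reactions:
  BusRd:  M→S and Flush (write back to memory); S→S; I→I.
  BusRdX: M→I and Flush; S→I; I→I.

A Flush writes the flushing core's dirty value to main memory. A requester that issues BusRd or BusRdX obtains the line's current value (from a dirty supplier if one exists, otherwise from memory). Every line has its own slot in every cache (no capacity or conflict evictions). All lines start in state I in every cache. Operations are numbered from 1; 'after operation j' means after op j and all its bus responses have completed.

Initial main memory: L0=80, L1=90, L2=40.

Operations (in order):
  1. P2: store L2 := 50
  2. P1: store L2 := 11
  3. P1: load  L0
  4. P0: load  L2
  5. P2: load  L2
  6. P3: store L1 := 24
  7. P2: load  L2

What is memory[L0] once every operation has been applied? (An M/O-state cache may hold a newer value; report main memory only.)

1. P2: store L2 := 50  bus=[BusRdX]  L2: P0=I P1=I P2=M P3=I  mem[L2]=40
2. P1: store L2 := 11  bus=[BusRdX,Flush]  L2: P0=I P1=M P2=I P3=I  mem[L2]=50
3. P1: load  L0  bus=[BusRd]  L0: P0=I P1=S P2=I P3=I  mem[L0]=80
4. P0: load  L2  bus=[BusRd,Flush]  L2: P0=S P1=S P2=I P3=I  mem[L2]=11
5. P2: load  L2  bus=[BusRd]  L2: P0=S P1=S P2=S P3=I  mem[L2]=11
6. P3: store L1 := 24  bus=[BusRdX]  L1: P0=I P1=I P2=I P3=M  mem[L1]=90
7. P2: load  L2  bus=[-]  L2: P0=S P1=S P2=S P3=I  mem[L2]=11

memory[L0] = 80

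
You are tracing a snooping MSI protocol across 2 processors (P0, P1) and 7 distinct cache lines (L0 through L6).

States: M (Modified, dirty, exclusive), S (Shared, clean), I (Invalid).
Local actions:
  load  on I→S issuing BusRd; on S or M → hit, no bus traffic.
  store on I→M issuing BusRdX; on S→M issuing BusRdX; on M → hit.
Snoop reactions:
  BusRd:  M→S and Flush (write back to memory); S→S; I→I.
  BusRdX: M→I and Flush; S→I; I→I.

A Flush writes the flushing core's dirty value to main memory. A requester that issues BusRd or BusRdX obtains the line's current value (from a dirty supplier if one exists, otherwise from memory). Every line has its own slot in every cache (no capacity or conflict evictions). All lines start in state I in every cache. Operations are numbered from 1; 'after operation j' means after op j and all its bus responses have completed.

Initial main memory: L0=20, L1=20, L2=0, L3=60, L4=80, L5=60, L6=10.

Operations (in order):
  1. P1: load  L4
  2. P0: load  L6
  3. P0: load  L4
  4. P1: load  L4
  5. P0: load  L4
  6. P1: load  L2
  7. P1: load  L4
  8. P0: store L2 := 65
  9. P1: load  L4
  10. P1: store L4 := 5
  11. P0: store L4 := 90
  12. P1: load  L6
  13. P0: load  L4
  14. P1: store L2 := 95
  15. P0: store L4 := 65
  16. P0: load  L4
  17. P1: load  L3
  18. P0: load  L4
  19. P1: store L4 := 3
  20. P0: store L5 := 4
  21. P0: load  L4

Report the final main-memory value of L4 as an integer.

[1] P1: load  L4 | P0:I, P1:S(80) | bus: BusRd
[2] P0: load  L6 | P0:S(10), P1:I | bus: BusRd
[3] P0: load  L4 | P0:S(80), P1:S(80) | bus: BusRd
[4] P1: load  L4 | P0:S(80), P1:S(80) | bus: none
[5] P0: load  L4 | P0:S(80), P1:S(80) | bus: none
[6] P1: load  L2 | P0:I, P1:S(0) | bus: BusRd
[7] P1: load  L4 | P0:S(80), P1:S(80) | bus: none
[8] P0: store L2 := 65 | P0:M(65), P1:I | bus: BusRdX
[9] P1: load  L4 | P0:S(80), P1:S(80) | bus: none
[10] P1: store L4 := 5 | P0:I, P1:M(5) | bus: BusRdX
[11] P0: store L4 := 90 | P0:M(90), P1:I | bus: BusRdX,Flush
[12] P1: load  L6 | P0:S(10), P1:S(10) | bus: BusRd
[13] P0: load  L4 | P0:M(90), P1:I | bus: none
[14] P1: store L2 := 95 | P0:I, P1:M(95) | bus: BusRdX,Flush
[15] P0: store L4 := 65 | P0:M(65), P1:I | bus: none
[16] P0: load  L4 | P0:M(65), P1:I | bus: none
[17] P1: load  L3 | P0:I, P1:S(60) | bus: BusRd
[18] P0: load  L4 | P0:M(65), P1:I | bus: none
[19] P1: store L4 := 3 | P0:I, P1:M(3) | bus: BusRdX,Flush
[20] P0: store L5 := 4 | P0:M(4), P1:I | bus: BusRdX
[21] P0: load  L4 | P0:S(3), P1:S(3) | bus: BusRd,Flush

memory[L4] = 3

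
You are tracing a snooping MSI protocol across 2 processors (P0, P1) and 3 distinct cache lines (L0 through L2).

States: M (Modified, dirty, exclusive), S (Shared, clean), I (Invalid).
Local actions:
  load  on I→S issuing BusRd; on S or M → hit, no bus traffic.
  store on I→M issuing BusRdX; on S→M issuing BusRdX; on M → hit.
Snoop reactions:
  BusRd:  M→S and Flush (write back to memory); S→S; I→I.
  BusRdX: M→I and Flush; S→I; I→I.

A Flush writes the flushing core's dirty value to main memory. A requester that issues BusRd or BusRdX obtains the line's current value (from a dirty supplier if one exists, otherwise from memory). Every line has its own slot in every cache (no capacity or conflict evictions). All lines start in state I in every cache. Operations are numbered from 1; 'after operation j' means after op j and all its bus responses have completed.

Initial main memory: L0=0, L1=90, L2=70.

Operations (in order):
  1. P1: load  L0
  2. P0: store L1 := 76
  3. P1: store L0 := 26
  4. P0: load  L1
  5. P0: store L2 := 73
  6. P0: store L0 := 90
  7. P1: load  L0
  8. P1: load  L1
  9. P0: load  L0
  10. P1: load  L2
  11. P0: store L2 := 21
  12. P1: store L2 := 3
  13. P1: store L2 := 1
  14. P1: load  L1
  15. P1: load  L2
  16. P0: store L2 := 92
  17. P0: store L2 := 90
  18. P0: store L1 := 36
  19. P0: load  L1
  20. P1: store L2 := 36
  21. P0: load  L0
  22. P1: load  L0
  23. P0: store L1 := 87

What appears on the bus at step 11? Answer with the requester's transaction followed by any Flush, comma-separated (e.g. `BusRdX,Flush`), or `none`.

step 1: P1: load  L0  ⟶  IS  (L0)  txn=BusRd  M[L0]=0
step 2: P0: store L1 := 76  ⟶  MI  (L1)  txn=BusRdX  M[L1]=90
step 3: P1: store L0 := 26  ⟶  IM  (L0)  txn=BusRdX  M[L0]=0
step 4: P0: load  L1  ⟶  MI  (L1)  txn=∅  M[L1]=90
step 5: P0: store L2 := 73  ⟶  MI  (L2)  txn=BusRdX  M[L2]=70
step 6: P0: store L0 := 90  ⟶  MI  (L0)  txn=BusRdX+Flush  M[L0]=26
step 7: P1: load  L0  ⟶  SS  (L0)  txn=BusRd+Flush  M[L0]=90
step 8: P1: load  L1  ⟶  SS  (L1)  txn=BusRd+Flush  M[L1]=76
step 9: P0: load  L0  ⟶  SS  (L0)  txn=∅  M[L0]=90
step 10: P1: load  L2  ⟶  SS  (L2)  txn=BusRd+Flush  M[L2]=73
step 11: P0: store L2 := 21  ⟶  MI  (L2)  txn=BusRdX  M[L2]=73
step 12: P1: store L2 := 3  ⟶  IM  (L2)  txn=BusRdX+Flush  M[L2]=21
step 13: P1: store L2 := 1  ⟶  IM  (L2)  txn=∅  M[L2]=21
step 14: P1: load  L1  ⟶  SS  (L1)  txn=∅  M[L1]=76
step 15: P1: load  L2  ⟶  IM  (L2)  txn=∅  M[L2]=21
step 16: P0: store L2 := 92  ⟶  MI  (L2)  txn=BusRdX+Flush  M[L2]=1
step 17: P0: store L2 := 90  ⟶  MI  (L2)  txn=∅  M[L2]=1
step 18: P0: store L1 := 36  ⟶  MI  (L1)  txn=BusRdX  M[L1]=76
step 19: P0: load  L1  ⟶  MI  (L1)  txn=∅  M[L1]=76
step 20: P1: store L2 := 36  ⟶  IM  (L2)  txn=BusRdX+Flush  M[L2]=90
step 21: P0: load  L0  ⟶  SS  (L0)  txn=∅  M[L0]=90
step 22: P1: load  L0  ⟶  SS  (L0)  txn=∅  M[L0]=90
step 23: P0: store L1 := 87  ⟶  MI  (L1)  txn=∅  M[L1]=76

bus = BusRdX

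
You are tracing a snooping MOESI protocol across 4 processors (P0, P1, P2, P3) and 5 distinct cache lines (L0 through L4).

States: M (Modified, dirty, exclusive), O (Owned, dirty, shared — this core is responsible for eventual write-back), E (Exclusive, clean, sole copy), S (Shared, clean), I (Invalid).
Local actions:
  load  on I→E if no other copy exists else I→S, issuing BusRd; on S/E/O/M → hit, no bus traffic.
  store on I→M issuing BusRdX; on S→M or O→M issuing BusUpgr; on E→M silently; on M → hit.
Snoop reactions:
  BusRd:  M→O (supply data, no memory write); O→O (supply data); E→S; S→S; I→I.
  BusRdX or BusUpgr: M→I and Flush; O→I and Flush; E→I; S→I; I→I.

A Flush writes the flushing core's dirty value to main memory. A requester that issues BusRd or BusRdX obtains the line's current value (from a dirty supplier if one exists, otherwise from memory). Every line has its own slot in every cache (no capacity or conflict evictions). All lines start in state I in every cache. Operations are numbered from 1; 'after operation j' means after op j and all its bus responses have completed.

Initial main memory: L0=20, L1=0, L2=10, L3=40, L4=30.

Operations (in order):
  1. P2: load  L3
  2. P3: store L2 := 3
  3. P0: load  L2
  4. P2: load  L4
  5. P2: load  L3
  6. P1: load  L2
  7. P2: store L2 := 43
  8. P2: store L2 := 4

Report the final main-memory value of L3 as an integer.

step 1: P2: load  L3  ⟶  IIEI  (L3)  txn=BusRd  M[L3]=40
step 2: P3: store L2 := 3  ⟶  IIIM  (L2)  txn=BusRdX  M[L2]=10
step 3: P0: load  L2  ⟶  SIIO  (L2)  txn=BusRd  M[L2]=10
step 4: P2: load  L4  ⟶  IIEI  (L4)  txn=BusRd  M[L4]=30
step 5: P2: load  L3  ⟶  IIEI  (L3)  txn=∅  M[L3]=40
step 6: P1: load  L2  ⟶  SSIO  (L2)  txn=BusRd  M[L2]=10
step 7: P2: store L2 := 43  ⟶  IIMI  (L2)  txn=BusRdX+Flush  M[L2]=3
step 8: P2: store L2 := 4  ⟶  IIMI  (L2)  txn=∅  M[L2]=3

memory[L3] = 40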